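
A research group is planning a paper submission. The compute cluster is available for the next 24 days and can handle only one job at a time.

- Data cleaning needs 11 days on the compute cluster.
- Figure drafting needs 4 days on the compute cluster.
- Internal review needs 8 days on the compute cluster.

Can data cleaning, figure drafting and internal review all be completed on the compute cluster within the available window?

Running back to back, the jobs need 11 + 4 + 8 = 23 days on the compute cluster.
Since 23 ≤ 24, they fit within the window.

Yes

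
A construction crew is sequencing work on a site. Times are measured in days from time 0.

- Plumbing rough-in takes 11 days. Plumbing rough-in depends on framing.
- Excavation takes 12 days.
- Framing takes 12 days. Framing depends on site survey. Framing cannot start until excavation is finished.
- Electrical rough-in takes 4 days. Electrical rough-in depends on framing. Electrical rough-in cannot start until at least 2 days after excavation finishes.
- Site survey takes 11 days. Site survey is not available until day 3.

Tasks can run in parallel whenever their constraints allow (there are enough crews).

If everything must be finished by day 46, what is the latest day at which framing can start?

23

Nothing follows plumbing rough-in; the deadline of day 46 is its only limit. It must start by 46 − 11 = day 35.
Electrical rough-in has no dependents, so it just needs to finish by day 46. Starting by 46 − 4 = day 42 achieves that.
Framing must finish in time for plumbing rough-in (must start by day 35); electrical rough-in (must start by day 42). The tightest is day 35, so framing must start by 35 − 12 = day 23.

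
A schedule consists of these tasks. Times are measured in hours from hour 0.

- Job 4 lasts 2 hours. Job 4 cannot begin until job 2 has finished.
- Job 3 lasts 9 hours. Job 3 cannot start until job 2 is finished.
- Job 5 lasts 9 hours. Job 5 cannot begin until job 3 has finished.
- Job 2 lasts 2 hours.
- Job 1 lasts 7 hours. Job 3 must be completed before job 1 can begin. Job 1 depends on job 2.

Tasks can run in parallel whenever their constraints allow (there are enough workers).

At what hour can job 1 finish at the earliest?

Nothing blocks job 2, so it runs from hour 0 to hour 2.
Job 3 waits on job 2 (finishes hour 2), so it starts at hour 2 and finishes at 2 + 9 = hour 11.
Job 1 has to wait for job 3 (finishes hour 11); job 2 (finishes hour 2). The latest of these is hour 11, so job 1 runs hour 11 to 11 + 7 = hour 18.

18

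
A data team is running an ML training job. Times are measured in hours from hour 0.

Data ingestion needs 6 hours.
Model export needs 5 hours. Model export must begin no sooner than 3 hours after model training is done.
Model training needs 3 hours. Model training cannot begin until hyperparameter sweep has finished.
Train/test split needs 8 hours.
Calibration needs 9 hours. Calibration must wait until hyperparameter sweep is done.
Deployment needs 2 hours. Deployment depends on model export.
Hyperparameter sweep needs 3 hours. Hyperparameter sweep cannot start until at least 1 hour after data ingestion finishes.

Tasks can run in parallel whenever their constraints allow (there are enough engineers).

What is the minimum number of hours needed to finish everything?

23

Nothing blocks train/test split, so it runs from hour 0 to hour 8.
Nothing blocks data ingestion, so it runs from hour 0 to hour 6.
Hyperparameter sweep waits on data ingestion (finishes hour 6, plus 1-hour gap → hour 7), so it starts at hour 7 and finishes at 7 + 3 = hour 10.
Calibration cannot begin until hyperparameter sweep (finishes hour 10). It runs from hour 10 to 10 + 9 = hour 19.
Model training waits on hyperparameter sweep (finishes hour 10), so it starts at hour 10 and finishes at 10 + 3 = hour 13.
After model training (finishes hour 13, plus 3-hour gap → hour 16), model export can start at hour 16 and finishes at hour 21.
After model export (finishes hour 21), deployment can start at hour 21 and finishes at hour 23.
All tasks are finished once the last one completes. Finish times: Data ingestion at 6, Train/test split at 8, Hyperparameter sweep at 10, Model training at 13, Calibration at 19, Model export at 21, Deployment at 23. The latest is hour 23.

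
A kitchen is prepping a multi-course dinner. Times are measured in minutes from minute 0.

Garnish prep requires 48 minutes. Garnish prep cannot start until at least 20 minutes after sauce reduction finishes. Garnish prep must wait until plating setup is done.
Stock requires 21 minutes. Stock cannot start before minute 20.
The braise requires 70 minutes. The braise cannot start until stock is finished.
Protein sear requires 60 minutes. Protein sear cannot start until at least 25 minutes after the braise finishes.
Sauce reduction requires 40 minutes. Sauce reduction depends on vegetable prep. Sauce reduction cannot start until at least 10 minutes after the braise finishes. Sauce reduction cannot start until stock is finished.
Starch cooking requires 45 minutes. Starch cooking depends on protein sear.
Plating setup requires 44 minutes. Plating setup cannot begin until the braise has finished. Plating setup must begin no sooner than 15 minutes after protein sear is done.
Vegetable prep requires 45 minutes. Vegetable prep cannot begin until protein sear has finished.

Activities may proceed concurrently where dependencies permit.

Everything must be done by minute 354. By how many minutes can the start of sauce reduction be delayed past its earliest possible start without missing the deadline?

5

Stock cannot begin until its own release at minute 20. It runs from minute 20 to 20 + 21 = minute 41.
The braise waits on stock (finishes minute 41), so it starts at minute 41 and finishes at 41 + 70 = minute 111.
After the braise (finishes minute 111, plus 25-minute gap → minute 136), protein sear can start at minute 136 and finishes at minute 196.
Vegetable prep cannot begin until protein sear (finishes minute 196). It runs from minute 196 to 196 + 45 = minute 241.
For sauce reduction: vegetable prep (finishes minute 241); the braise (finishes minute 111, plus 10-minute gap → minute 121); stock (finishes minute 41). Taking the maximum gives a start of minute 241, and it finishes at 241 + 40 = minute 281.

Working backward from the deadline:
Nothing follows garnish prep; the deadline of minute 354 is its only limit. It must start by 354 − 48 = minute 306.
Sauce reduction must finish before garnish prep (must start by minute 306, minus 20-minute gap → minute 286). With a 40-minute duration, sauce reduction must start by 286 − 40 = minute 246.
So sauce reduction can start as early as minute 241 and as late as minute 246, giving 246 − 241 = 5 minutes of slack.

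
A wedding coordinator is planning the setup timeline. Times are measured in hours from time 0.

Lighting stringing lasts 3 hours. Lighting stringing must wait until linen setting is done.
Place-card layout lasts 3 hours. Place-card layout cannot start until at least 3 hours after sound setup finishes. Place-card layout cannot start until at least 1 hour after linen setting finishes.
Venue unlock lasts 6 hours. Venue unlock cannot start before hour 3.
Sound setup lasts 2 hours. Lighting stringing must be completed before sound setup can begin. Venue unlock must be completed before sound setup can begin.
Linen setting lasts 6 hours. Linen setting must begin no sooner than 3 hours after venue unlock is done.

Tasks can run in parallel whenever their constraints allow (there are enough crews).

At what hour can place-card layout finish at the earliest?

After its own release at hour 3, venue unlock can start at hour 3 and finishes at hour 9.
After venue unlock (finishes hour 9, plus 3-hour gap → hour 12), linen setting can start at hour 12 and finishes at hour 18.
Lighting stringing cannot begin until linen setting (finishes hour 18). It runs from hour 18 to 18 + 3 = hour 21.
Sound setup needs all of lighting stringing (finishes hour 21); venue unlock (finishes hour 9). That puts its earliest start at hour 21; it finishes at 21 + 2 = hour 23.
For place-card layout: sound setup (finishes hour 23, plus 3-hour gap → hour 26); linen setting (finishes hour 18, plus 1-hour gap → hour 19). Taking the maximum gives a start of hour 26, and it finishes at 26 + 3 = hour 29.

29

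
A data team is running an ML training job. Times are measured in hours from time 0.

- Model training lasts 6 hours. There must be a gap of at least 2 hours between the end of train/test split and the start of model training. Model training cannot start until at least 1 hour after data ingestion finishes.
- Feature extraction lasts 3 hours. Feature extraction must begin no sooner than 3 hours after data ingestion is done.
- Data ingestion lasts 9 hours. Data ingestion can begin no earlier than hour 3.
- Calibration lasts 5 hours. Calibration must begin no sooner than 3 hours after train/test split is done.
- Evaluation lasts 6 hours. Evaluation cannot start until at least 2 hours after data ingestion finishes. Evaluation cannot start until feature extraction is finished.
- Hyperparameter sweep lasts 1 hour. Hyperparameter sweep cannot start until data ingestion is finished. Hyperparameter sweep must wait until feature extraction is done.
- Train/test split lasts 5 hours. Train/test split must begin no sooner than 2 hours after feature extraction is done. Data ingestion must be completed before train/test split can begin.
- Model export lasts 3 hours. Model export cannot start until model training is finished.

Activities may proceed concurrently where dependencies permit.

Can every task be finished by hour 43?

Yes

After its own release at hour 3, data ingestion can start at hour 3 and finishes at hour 12.
Feature extraction cannot begin until data ingestion (finishes hour 12, plus 3-hour gap → hour 15). It runs from hour 15 to 15 + 3 = hour 18.
Evaluation needs all of data ingestion (finishes hour 12, plus 2-hour gap → hour 14); feature extraction (finishes hour 18). That puts its earliest start at hour 18; it finishes at 18 + 6 = hour 24.
Hyperparameter sweep cannot start until data ingestion (finishes hour 12); feature extraction (finishes hour 18). The controlling bound is hour 18, so hyperparameter sweep finishes at 18 + 1 = hour 19.
For train/test split: feature extraction (finishes hour 18, plus 2-hour gap → hour 20); data ingestion (finishes hour 12). Taking the maximum gives a start of hour 20, and it finishes at 20 + 5 = hour 25.
After train/test split (finishes hour 25, plus 3-hour gap → hour 28), calibration can start at hour 28 and finishes at hour 33.
For model training: train/test split (finishes hour 25, plus 2-hour gap → hour 27); data ingestion (finishes hour 12, plus 1-hour gap → hour 13). Taking the maximum gives a start of hour 27, and it finishes at 27 + 6 = hour 33.
After model training (finishes hour 33), model export can start at hour 33 and finishes at hour 36.
Every task is finished by hour 36, which is no later than the deadline of 43, so the schedule is feasible.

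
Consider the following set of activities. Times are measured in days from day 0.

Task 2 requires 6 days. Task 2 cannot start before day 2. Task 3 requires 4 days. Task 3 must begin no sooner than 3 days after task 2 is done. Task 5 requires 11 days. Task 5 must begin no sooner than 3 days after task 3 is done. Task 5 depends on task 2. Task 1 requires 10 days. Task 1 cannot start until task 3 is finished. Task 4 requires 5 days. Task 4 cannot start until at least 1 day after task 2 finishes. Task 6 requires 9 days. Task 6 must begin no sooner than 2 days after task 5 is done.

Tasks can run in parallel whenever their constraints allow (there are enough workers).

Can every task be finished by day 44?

Yes

Task 2 waits on its own release at day 2, so it starts at day 2 and finishes at 2 + 6 = day 8.
Task 4 cannot begin until task 2 (finishes day 8, plus 1-day gap → day 9). It runs from day 9 to 9 + 5 = day 14.
Task 3 waits on task 2 (finishes day 8, plus 3-day gap → day 11), so it starts at day 11 and finishes at 11 + 4 = day 15.
Task 5 cannot start until task 3 (finishes day 15, plus 3-day gap → day 18); task 2 (finishes day 8). The controlling bound is day 18, so task 5 finishes at 18 + 11 = day 29.
Task 6 waits on task 5 (finishes day 29, plus 2-day gap → day 31), so it starts at day 31 and finishes at 31 + 9 = day 40.
Task 1 waits on task 3 (finishes day 15), so it starts at day 15 and finishes at 15 + 10 = day 25.
Every task is finished by day 40, which is no later than the deadline of 44, so the schedule is feasible.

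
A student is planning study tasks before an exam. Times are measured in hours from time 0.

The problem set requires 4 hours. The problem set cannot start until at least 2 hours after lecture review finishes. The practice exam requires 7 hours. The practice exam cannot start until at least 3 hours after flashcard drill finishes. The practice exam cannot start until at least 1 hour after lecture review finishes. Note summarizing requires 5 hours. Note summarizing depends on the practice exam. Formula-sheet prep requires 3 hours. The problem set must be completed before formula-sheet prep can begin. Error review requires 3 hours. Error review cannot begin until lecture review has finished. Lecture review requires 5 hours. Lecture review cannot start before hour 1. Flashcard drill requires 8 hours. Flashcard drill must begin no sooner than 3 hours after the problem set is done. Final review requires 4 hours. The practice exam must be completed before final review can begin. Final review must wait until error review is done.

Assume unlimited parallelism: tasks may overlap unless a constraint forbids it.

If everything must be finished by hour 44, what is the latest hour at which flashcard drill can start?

21

Nothing follows note summarizing; the deadline of hour 44 is its only limit. It must start by 44 − 5 = hour 39.
Final review has no dependents, so it just needs to finish by hour 44. Starting by 44 − 4 = hour 40 achieves that.
The practice exam feeds note summarizing (must start by hour 39); final review (must start by hour 40). Taking the minimum, the practice exam must finish by hour 39 and start by 39 − 7 = hour 32.
Flashcard drill feeds into the practice exam (must start by hour 32, minus 3-hour gap → hour 29); so flashcard drill must finish by hour 29 and therefore start by hour 21.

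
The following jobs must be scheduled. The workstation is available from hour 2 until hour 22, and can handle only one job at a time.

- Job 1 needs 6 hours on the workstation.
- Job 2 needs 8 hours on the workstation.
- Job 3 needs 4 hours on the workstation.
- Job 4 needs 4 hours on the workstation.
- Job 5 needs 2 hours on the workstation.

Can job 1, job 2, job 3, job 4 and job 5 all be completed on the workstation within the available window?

The workstation window is 22 − 2 = 20 hours.
Running back to back, the jobs need 6 + 8 + 4 + 4 + 2 = 24 hours on the workstation.
Since 24 > 20, they cannot all fit.

No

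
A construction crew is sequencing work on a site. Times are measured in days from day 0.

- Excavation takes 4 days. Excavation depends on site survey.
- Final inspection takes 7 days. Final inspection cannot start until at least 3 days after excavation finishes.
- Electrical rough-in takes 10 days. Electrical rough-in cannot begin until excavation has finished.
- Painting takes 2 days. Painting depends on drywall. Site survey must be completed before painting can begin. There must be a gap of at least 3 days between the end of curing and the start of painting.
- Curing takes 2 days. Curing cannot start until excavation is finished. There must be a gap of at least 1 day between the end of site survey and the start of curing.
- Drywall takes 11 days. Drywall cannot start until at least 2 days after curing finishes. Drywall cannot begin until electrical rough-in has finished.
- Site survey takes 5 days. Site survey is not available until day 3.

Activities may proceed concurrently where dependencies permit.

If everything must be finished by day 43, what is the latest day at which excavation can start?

16

Painting must finish by day 43; it takes 2 days, so it must start by 43 − 2 = day 41.
Since painting (must start by day 41) depends on it, drywall must finish by day 41. Backing off its 11-day duration gives a latest start of day 30.
For curing: drywall (must start by day 30, minus 2-day gap → day 28); painting (must start by day 41, minus 3-day gap → day 38). The most restrictive is day 28; with a 2-day duration, curing must start by day 26.
Since drywall (must start by day 30) depends on it, electrical rough-in must finish by day 30. Backing off its 10-day duration gives a latest start of day 20.
Final inspection must finish by day 43; it takes 7 days, so it must start by 43 − 7 = day 36.
Excavation feeds curing (must start by day 26); electrical rough-in (must start by day 20); final inspection (must start by day 36, minus 3-day gap → day 33). Taking the minimum, excavation must finish by day 20 and start by 20 − 4 = day 16.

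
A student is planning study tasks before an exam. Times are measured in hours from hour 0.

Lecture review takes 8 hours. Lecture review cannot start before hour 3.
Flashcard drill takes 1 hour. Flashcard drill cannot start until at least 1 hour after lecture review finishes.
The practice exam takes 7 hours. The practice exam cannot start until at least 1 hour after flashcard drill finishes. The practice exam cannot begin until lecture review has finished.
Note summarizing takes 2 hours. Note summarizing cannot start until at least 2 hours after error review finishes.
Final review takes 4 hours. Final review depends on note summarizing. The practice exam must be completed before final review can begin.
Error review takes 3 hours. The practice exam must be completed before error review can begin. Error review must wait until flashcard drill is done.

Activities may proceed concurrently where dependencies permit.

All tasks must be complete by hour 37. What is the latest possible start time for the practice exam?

19

Final review has no dependents, so it just needs to finish by hour 37. Starting by 37 − 4 = hour 33 achieves that.
Note summarizing feeds into final review (must start by hour 33); so note summarizing must finish by hour 33 and therefore start by hour 31.
Error review has to be done before note summarizing (must start by hour 31, minus 2-hour gap → hour 29). That means finishing by hour 29, i.e. starting by 29 − 3 = hour 26.
The practice exam has several dependents: error review (must start by hour 26); final review (must start by hour 33). The earliest of those limits is hour 26, so the practice exam must start by 26 − 7 = hour 19.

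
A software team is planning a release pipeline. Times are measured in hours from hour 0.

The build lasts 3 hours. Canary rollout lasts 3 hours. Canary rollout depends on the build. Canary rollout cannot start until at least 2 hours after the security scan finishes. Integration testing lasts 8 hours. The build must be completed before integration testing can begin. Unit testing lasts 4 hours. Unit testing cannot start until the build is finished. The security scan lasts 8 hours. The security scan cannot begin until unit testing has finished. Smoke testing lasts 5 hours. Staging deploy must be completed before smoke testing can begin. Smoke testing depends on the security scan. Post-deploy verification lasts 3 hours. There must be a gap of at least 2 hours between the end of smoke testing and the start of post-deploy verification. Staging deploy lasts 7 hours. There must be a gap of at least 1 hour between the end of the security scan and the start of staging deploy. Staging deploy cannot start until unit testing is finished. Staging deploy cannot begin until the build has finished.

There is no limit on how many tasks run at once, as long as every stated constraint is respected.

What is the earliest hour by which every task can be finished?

33

The build can start immediately at hour 0; it finishes at hour 3.
Integration testing waits on the build (finishes hour 3), so it starts at hour 3 and finishes at 3 + 8 = hour 11.
After the build (finishes hour 3), unit testing can start at hour 3 and finishes at hour 7.
The security scan cannot begin until unit testing (finishes hour 7). It runs from hour 7 to 7 + 8 = hour 15.
For canary rollout: the build (finishes hour 3); the security scan (finishes hour 15, plus 2-hour gap → hour 17). Taking the maximum gives a start of hour 17, and it finishes at 17 + 3 = hour 20.
Staging deploy has to wait for the security scan (finishes hour 15, plus 1-hour gap → hour 16); unit testing (finishes hour 7); the build (finishes hour 3). The latest of these is hour 16, so staging deploy runs hour 16 to 16 + 7 = hour 23.
Smoke testing has to wait for staging deploy (finishes hour 23); the security scan (finishes hour 15). The latest of these is hour 23, so smoke testing runs hour 23 to 23 + 5 = hour 28.
Post-deploy verification cannot begin until smoke testing (finishes hour 28, plus 2-hour gap → hour 30). It runs from hour 30 to 30 + 3 = hour 33.
All tasks are finished once the last one completes. Finish times: The build at 3, Unit testing at 7, Integration testing at 11, The security scan at 15, Staging deploy at 23, Smoke testing at 28, Canary rollout at 20, Post-deploy verification at 33. The latest is hour 33.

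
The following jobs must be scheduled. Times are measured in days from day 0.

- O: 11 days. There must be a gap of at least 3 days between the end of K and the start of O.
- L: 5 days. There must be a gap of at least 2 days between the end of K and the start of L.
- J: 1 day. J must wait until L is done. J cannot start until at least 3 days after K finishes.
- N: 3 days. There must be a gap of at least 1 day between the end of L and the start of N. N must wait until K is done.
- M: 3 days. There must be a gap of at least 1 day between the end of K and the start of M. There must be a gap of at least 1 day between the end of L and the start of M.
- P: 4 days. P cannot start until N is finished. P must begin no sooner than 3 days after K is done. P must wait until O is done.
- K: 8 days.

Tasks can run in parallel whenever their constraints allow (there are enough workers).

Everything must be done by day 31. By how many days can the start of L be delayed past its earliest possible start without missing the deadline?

8

K has no prerequisites, so it starts at day 0 and finishes at day 8.
L cannot begin until K (finishes day 8, plus 2-day gap → day 10). It runs from day 10 to 10 + 5 = day 15.

Working backward from the deadline:
J must finish by day 31; it takes 1 day, so it must start by 31 − 1 = day 30.
To finish by day 31, M (duration 3) must start no later than day 28.
P must finish by day 31; it takes 4 days, so it must start by 31 − 4 = day 27.
N feeds into P (must start by day 27); so N must finish by day 27 and therefore start by day 24.
L must finish in time for J (must start by day 30); M (must start by day 28, minus 1-day gap → day 27); N (must start by day 24, minus 1-day gap → day 23). The tightest is day 23, so L must start by 23 − 5 = day 18.
So L can start as early as day 10 and as late as day 18, giving 18 − 10 = 8 days of slack.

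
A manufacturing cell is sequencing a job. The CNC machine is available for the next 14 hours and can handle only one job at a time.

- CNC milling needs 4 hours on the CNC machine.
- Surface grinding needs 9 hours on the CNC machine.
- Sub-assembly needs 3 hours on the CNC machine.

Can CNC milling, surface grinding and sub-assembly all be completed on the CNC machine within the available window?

Running back to back, the jobs need 4 + 9 + 3 = 16 hours on the CNC machine.
Since 16 > 14, they cannot all fit.

No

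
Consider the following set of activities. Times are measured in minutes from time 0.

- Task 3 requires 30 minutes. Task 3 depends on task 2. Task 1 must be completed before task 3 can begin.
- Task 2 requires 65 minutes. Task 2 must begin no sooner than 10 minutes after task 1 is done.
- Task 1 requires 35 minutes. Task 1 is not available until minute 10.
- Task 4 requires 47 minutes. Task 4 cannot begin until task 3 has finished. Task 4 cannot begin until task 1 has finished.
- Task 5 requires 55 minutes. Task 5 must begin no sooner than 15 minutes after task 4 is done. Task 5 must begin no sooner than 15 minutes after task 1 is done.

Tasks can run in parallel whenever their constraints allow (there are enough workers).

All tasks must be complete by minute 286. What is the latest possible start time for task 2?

Task 5 must finish by minute 286; it takes 55 minutes, so it must start by 286 − 55 = minute 231.
Since task 5 (must start by minute 231, minus 15-minute gap → minute 216) depends on it, task 4 must finish by minute 216. Backing off its 47-minute duration gives a latest start of minute 169.
Since task 4 (must start by minute 169) depends on it, task 3 must finish by minute 169. Backing off its 30-minute duration gives a latest start of minute 139.
Task 2 must finish before task 3 (must start by minute 139). With a 65-minute duration, task 2 must start by 139 − 65 = minute 74.

74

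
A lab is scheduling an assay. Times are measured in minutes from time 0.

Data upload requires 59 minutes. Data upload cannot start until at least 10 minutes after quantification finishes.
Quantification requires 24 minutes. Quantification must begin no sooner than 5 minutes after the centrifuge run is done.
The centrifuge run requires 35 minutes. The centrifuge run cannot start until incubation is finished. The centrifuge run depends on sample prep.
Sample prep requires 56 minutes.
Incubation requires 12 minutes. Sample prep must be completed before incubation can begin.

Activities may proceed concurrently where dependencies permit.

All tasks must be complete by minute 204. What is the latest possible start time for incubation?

Data upload must finish by minute 204; it takes 59 minutes, so it must start by 204 − 59 = minute 145.
Quantification feeds into data upload (must start by minute 145, minus 10-minute gap → minute 135); so quantification must finish by minute 135 and therefore start by minute 111.
The centrifuge run has to be done before quantification (must start by minute 111, minus 5-minute gap → minute 106). That means finishing by minute 106, i.e. starting by 106 − 35 = minute 71.
Since the centrifuge run (must start by minute 71) depends on it, incubation must finish by minute 71. Backing off its 12-minute duration gives a latest start of minute 59.

59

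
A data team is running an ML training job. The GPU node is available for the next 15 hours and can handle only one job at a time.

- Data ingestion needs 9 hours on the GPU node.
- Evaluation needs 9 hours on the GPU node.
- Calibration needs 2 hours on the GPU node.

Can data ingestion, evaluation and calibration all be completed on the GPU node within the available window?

No

Running back to back, the jobs need 9 + 9 + 2 = 20 hours on the GPU node.
Since 20 > 15, they cannot all fit.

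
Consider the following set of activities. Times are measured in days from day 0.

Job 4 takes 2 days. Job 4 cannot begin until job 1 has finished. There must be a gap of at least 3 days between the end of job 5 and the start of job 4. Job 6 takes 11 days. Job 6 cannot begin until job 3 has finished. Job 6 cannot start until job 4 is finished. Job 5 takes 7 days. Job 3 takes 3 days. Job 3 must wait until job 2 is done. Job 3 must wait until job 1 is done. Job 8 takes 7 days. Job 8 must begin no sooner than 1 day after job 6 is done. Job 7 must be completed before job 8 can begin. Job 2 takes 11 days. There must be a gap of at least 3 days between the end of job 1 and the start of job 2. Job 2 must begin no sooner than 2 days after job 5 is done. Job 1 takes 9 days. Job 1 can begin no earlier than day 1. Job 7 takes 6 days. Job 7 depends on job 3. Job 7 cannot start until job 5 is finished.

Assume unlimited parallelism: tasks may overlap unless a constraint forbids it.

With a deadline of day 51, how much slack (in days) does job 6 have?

Nothing blocks job 5, so it runs from day 0 to day 7.
After its own release at day 1, job 1 can start at day 1 and finishes at day 10.
Job 4 cannot start until job 1 (finishes day 10); job 5 (finishes day 7, plus 3-day gap → day 10). The controlling bound is day 10, so job 4 finishes at 10 + 2 = day 12.
Job 2 cannot start until job 1 (finishes day 10, plus 3-day gap → day 13); job 5 (finishes day 7, plus 2-day gap → day 9). The controlling bound is day 13, so job 2 finishes at 13 + 11 = day 24.
Job 3 has to wait for job 2 (finishes day 24); job 1 (finishes day 10). The latest of these is day 24, so job 3 runs day 24 to 24 + 3 = day 27.
Job 6 cannot start until job 3 (finishes day 27); job 4 (finishes day 12). The controlling bound is day 27, so job 6 finishes at 27 + 11 = day 38.

Working backward from the deadline:
Nothing follows job 8; the deadline of day 51 is its only limit. It must start by 51 − 7 = day 44.
Job 6 must finish before job 8 (must start by day 44, minus 1-day gap → day 43). With an 11-day duration, job 6 must start by 43 − 11 = day 32.
So job 6 can start as early as day 27 and as late as day 32, giving 32 − 27 = 5 days of slack.

5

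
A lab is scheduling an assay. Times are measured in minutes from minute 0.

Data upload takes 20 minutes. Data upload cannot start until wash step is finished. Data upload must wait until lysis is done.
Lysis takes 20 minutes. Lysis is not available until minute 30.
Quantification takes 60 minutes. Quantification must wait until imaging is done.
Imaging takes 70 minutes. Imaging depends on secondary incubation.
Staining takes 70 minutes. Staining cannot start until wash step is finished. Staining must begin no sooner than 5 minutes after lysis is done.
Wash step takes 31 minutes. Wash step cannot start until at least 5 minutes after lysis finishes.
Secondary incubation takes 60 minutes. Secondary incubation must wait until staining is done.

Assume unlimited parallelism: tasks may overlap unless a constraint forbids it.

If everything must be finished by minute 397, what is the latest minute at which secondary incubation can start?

Nothing follows quantification; the deadline of minute 397 is its only limit. It must start by 397 − 60 = minute 337.
Imaging has to be done before quantification (must start by minute 337). That means finishing by minute 337, i.e. starting by 337 − 70 = minute 267.
Since imaging (must start by minute 267) depends on it, secondary incubation must finish by minute 267. Backing off its 60-minute duration gives a latest start of minute 207.

207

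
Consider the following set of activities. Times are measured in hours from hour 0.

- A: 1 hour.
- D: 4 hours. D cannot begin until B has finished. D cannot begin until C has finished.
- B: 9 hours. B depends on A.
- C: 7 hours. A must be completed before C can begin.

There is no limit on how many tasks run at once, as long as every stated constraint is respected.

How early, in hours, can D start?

10

A has no prerequisites, so it starts at hour 0 and finishes at hour 1.
C cannot begin until A (finishes hour 1). It runs from hour 1 to 1 + 7 = hour 8.
B cannot begin until A (finishes hour 1). It runs from hour 1 to 1 + 9 = hour 10.
D waits on B (finishes hour 10); C (finishes hour 8). The latest of these is hour 10, which is the earliest D can start.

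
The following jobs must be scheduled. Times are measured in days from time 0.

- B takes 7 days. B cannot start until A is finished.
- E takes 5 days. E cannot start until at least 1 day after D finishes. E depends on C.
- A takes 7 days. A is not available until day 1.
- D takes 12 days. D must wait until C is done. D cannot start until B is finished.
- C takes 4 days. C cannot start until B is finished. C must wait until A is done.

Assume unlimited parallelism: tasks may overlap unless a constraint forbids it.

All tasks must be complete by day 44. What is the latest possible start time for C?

22

Nothing follows E; the deadline of day 44 is its only limit. It must start by 44 − 5 = day 39.
D feeds into E (must start by day 39, minus 1-day gap → day 38); so D must finish by day 38 and therefore start by day 26.
For C: D (must start by day 26); E (must start by day 39). The most restrictive is day 26; with a 4-day duration, C must start by day 22.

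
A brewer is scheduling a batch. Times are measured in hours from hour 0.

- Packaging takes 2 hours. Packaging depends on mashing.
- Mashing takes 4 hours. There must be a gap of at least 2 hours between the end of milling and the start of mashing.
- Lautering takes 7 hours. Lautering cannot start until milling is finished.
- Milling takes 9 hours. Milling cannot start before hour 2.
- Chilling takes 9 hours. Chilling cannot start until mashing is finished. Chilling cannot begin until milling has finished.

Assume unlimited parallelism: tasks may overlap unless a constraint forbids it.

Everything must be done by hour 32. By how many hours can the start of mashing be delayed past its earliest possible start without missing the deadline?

6

Milling waits on its own release at hour 2, so it starts at hour 2 and finishes at 2 + 9 = hour 11.
After milling (finishes hour 11, plus 2-hour gap → hour 13), mashing can start at hour 13 and finishes at hour 17.

Working backward from the deadline:
Nothing follows chilling; the deadline of hour 32 is its only limit. It must start by 32 − 9 = hour 23.
Packaging must finish by hour 32; it takes 2 hours, so it must start by 32 − 2 = hour 30.
Mashing feeds chilling (must start by hour 23); packaging (must start by hour 30). Taking the minimum, mashing must finish by hour 23 and start by 23 − 4 = hour 19.
So mashing can start as early as hour 13 and as late as hour 19, giving 19 − 13 = 6 hours of slack.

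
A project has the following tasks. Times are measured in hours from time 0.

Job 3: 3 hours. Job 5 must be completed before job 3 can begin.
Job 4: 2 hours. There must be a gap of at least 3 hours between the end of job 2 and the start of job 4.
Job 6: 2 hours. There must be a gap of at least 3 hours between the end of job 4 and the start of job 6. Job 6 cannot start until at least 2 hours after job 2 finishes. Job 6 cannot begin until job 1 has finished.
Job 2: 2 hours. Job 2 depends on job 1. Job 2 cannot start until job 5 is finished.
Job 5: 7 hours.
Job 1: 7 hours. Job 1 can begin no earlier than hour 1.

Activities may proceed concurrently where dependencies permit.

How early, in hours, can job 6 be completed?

Job 5 has no prerequisites, so it starts at hour 0 and finishes at hour 7.
Job 1 cannot begin until its own release at hour 1. It runs from hour 1 to 1 + 7 = hour 8.
For job 2: job 1 (finishes hour 8); job 5 (finishes hour 7). Taking the maximum gives a start of hour 8, and it finishes at 8 + 2 = hour 10.
After job 2 (finishes hour 10, plus 3-hour gap → hour 13), job 4 can start at hour 13 and finishes at hour 15.
Job 6 has to wait for job 4 (finishes hour 15, plus 3-hour gap → hour 18); job 2 (finishes hour 10, plus 2-hour gap → hour 12); job 1 (finishes hour 8). The latest of these is hour 18, so job 6 runs hour 18 to 18 + 2 = hour 20.

20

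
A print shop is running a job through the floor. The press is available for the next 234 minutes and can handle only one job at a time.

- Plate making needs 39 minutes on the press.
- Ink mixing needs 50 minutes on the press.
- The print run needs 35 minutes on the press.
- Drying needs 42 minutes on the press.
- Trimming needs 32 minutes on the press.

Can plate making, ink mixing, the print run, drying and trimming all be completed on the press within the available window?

Running back to back, the jobs need 39 + 50 + 35 + 42 + 32 = 198 minutes on the press.
Since 198 ≤ 234, they fit within the window.

Yes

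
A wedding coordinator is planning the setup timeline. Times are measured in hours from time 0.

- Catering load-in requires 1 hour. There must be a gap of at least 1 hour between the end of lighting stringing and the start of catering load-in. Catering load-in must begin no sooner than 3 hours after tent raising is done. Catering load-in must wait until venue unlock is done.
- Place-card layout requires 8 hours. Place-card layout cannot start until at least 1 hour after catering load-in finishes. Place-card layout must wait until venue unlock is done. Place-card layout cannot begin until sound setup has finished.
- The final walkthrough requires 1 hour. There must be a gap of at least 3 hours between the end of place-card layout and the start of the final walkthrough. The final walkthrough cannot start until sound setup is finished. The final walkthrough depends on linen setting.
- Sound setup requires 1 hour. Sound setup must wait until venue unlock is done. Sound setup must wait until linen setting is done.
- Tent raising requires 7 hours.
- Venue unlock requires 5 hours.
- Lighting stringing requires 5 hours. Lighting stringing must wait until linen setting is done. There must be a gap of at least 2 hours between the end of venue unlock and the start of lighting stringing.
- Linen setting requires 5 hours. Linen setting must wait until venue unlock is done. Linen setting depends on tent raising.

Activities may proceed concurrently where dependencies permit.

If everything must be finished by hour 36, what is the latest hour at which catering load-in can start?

22

To finish by hour 36, the final walkthrough (duration 1) must start no later than hour 35.
Since the final walkthrough (must start by hour 35, minus 3-hour gap → hour 32) depends on it, place-card layout must finish by hour 32. Backing off its 8-hour duration gives a latest start of hour 24.
Catering load-in has to be done before place-card layout (must start by hour 24, minus 1-hour gap → hour 23). That means finishing by hour 23, i.e. starting by 23 − 1 = hour 22.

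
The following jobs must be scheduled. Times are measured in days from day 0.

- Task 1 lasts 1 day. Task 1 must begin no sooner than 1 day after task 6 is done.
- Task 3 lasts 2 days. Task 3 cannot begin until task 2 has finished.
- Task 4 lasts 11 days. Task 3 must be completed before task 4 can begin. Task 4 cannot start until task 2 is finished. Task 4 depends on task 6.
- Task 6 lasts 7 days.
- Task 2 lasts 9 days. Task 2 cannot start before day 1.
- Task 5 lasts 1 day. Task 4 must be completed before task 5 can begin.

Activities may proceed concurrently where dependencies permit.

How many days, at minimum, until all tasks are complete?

24

Task 6 has no prerequisites, so it starts at day 0 and finishes at day 7.
Task 1 waits on task 6 (finishes day 7, plus 1-day gap → day 8), so it starts at day 8 and finishes at 8 + 1 = day 9.
Task 2 waits on its own release at day 1, so it starts at day 1 and finishes at 1 + 9 = day 10.
After task 2 (finishes day 10), task 3 can start at day 10 and finishes at day 12.
For task 4: task 3 (finishes day 12); task 2 (finishes day 10); task 6 (finishes day 7). Taking the maximum gives a start of day 12, and it finishes at 12 + 11 = day 23.
Task 5 waits on task 4 (finishes day 23), so it starts at day 23 and finishes at 23 + 1 = day 24.
All tasks are finished once the last one completes. Finish times: Task 1 at 9, Task 2 at 10, Task 3 at 12, Task 4 at 23, Task 5 at 24, Task 6 at 7. The latest is day 24.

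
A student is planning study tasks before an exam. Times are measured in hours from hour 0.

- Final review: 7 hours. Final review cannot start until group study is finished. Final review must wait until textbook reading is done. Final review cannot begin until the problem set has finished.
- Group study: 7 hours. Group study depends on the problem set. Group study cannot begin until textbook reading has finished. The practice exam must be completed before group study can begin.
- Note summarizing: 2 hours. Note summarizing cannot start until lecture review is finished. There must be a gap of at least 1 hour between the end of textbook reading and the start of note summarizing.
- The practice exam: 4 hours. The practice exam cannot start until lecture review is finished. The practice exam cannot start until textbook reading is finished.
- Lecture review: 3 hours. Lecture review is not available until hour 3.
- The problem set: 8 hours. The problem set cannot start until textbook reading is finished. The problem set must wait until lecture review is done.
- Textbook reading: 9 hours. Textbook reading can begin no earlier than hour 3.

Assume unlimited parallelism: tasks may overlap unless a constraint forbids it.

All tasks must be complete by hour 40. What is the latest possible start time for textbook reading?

9

Final review has no dependents, so it just needs to finish by hour 40. Starting by 40 − 7 = hour 33 achieves that.
Group study must finish before final review (must start by hour 33). With a 7-hour duration, group study must start by 33 − 7 = hour 26.
The problem set must finish in time for group study (must start by hour 26); final review (must start by hour 33). The tightest is hour 26, so the problem set must start by 26 − 8 = hour 18.
The practice exam feeds into group study (must start by hour 26); so the practice exam must finish by hour 26 and therefore start by hour 22.
Note summarizing has no dependents, so it just needs to finish by hour 40. Starting by 40 − 2 = hour 38 achieves that.
Textbook reading must finish in time for the problem set (must start by hour 18); the practice exam (must start by hour 22); group study (must start by hour 26); note summarizing (must start by hour 38, minus 1-hour gap → hour 37); final review (must start by hour 33). The tightest is hour 18, so textbook reading must start by 18 − 9 = hour 9.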